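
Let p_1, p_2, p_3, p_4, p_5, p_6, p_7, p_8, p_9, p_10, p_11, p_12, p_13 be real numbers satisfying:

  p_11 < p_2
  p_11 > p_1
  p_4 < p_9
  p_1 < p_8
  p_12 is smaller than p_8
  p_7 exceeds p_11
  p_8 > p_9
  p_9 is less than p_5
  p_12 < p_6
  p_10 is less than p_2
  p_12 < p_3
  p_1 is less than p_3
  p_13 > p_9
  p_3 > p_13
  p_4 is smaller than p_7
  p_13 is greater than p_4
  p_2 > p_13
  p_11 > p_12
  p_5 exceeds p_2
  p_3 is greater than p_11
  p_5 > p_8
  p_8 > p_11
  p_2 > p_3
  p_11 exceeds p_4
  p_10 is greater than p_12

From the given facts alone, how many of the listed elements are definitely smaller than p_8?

5

Directly below p_8: p_12, p_9, p_1, p_11.
One step further: p_4 (5 so far).
Nothing else is reachable below p_8; 5 in all.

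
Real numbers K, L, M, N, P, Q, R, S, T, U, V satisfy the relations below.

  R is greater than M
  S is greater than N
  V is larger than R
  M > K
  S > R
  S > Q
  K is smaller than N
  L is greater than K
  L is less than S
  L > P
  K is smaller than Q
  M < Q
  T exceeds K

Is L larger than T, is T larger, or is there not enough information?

Following every chain through T: below T we get K.
L is not reached, and no chain runs the other way from L to T.
So the given relations leave the order of T and L undetermined.

undetermined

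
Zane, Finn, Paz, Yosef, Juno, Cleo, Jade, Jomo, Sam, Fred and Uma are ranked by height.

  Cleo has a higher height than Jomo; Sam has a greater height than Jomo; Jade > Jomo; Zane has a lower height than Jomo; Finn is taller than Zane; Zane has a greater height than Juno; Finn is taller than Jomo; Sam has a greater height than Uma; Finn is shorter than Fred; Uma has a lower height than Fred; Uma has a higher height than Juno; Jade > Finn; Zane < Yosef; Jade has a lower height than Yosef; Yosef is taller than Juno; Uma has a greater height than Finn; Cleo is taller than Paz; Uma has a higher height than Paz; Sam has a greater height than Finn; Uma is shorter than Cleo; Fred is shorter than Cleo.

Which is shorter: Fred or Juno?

Juno

The relevant relations are Juno < Zane; Zane < Jomo; Jomo < Finn; Finn < Uma; Uma < Fred.
Chaining these gives Juno < Zane < Jomo < Finn < Uma < Fred.
So Juno < Fred; Juno is the shorter of the two.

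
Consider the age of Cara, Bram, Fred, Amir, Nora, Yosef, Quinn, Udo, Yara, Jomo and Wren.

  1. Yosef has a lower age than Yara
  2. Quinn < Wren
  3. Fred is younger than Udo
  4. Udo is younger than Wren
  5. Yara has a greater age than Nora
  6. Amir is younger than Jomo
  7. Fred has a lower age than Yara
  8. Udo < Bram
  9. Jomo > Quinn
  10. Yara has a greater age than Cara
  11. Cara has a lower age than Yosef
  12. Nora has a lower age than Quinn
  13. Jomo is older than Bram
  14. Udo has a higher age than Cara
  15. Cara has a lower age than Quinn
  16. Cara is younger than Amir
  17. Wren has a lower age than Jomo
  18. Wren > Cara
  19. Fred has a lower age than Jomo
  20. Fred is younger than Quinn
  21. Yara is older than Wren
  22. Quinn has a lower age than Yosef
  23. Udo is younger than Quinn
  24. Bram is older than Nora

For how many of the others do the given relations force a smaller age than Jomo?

8

Directly below Jomo: Fred, Amir, Quinn, Bram, Wren.
One step further: Cara, Udo, Nora (8 so far).
Nothing else is reachable below Jomo; 8 in all.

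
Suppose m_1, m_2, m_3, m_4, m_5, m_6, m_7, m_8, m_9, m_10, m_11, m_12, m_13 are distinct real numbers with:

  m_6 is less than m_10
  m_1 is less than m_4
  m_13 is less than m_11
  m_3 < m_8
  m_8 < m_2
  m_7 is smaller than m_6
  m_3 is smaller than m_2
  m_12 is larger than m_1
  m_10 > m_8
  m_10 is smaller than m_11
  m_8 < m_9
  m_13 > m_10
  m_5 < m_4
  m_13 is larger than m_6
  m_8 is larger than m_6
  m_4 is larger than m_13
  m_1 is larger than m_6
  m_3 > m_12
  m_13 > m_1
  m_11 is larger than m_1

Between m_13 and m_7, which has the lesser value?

m_7

Chaining the given relations: m_7 < m_6 < m_1 < m_12 < m_3 < m_8 < m_10 < m_13.
So m_7 < m_13; m_7 is the smaller of the two.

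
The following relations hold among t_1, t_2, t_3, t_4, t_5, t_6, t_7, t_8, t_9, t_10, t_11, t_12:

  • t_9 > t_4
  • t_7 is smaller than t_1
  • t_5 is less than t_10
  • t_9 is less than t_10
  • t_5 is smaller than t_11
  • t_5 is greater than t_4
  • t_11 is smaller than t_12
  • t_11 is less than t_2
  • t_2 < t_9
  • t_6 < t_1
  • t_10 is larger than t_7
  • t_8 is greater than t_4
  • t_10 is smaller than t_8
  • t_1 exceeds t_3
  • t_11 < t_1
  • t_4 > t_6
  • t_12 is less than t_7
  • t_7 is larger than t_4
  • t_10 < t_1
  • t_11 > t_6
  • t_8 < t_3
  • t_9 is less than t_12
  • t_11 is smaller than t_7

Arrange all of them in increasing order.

t_6 < t_4 < t_5 < t_11 < t_2 < t_9 < t_12 < t_7 < t_10 < t_8 < t_3 < t_1

The consecutive links are each given: t_6 < t_4; t_4 < t_5; t_5 < t_11; t_11 < t_2; t_2 < t_9; t_9 < t_12; t_12 < t_7; t_7 < t_10; t_10 < t_8; t_8 < t_3; t_3 < t_1.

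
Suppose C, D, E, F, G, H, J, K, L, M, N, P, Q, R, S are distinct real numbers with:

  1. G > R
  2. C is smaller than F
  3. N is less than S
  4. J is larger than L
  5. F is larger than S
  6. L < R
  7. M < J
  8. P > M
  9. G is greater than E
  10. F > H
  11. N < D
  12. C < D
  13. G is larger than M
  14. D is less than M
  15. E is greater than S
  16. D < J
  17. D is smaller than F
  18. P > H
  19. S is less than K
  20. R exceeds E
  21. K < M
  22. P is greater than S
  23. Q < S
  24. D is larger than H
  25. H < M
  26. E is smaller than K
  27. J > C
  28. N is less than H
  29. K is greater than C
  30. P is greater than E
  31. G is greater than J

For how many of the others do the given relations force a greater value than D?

5

Directly above D: F, M, J.
One step further: P, G (5 so far).
Nothing else is reachable above D; 5 in all.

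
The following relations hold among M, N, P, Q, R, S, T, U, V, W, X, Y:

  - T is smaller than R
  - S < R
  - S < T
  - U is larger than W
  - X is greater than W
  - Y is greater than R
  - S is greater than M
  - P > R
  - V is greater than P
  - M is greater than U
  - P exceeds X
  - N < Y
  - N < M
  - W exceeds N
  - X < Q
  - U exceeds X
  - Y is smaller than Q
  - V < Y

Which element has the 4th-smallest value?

Piecing the relations together gives one ordering: N < W < X < U < M < S < T < R < P < V < Y < Q.
Counting 4 from the smallest end gives U.

U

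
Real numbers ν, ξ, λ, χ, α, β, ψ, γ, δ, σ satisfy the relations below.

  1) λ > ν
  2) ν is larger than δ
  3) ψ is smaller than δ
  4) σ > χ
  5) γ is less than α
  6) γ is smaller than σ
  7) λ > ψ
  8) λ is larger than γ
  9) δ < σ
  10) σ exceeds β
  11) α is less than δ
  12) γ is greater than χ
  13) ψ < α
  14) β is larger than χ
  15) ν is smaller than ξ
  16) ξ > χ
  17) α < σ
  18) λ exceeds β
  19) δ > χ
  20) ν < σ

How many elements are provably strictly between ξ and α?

Chaining upward from α reaches: δ, ν, σ, λ.
Chaining downward from ξ reaches: ψ, χ, γ, δ, ν.
Strictly between α and ξ are those in both lists: δ, ν — 2 elements.

2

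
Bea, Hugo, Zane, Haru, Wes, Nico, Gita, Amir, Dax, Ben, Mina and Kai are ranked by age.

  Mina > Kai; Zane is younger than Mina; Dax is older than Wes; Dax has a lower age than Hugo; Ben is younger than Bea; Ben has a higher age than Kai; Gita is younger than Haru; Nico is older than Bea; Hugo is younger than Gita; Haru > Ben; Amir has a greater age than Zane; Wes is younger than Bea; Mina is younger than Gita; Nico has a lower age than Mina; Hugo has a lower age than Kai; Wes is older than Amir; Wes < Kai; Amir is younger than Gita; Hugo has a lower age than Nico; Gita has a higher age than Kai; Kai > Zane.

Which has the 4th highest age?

Nico

Piecing the relations together gives one ordering: Zane < Amir < Wes < Dax < Hugo < Kai < Ben < Bea < Nico < Mina < Gita < Haru.
Counting 4 from the largest end gives Nico.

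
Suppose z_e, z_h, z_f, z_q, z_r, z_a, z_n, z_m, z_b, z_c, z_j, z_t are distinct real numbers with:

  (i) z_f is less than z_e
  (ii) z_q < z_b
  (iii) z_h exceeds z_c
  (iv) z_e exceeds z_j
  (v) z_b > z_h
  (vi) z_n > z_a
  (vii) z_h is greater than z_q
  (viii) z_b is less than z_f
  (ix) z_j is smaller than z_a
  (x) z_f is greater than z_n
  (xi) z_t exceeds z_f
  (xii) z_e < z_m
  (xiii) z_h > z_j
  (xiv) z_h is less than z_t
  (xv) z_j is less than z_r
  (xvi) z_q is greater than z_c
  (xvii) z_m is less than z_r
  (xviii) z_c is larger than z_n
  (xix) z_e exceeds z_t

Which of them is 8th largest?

The consecutive relations fix a unique order: z_j < z_a < z_n < z_c < z_q < z_h < z_b < z_f < z_t < z_e < z_m < z_r.
Counting 8 from the largest end gives z_q.

z_q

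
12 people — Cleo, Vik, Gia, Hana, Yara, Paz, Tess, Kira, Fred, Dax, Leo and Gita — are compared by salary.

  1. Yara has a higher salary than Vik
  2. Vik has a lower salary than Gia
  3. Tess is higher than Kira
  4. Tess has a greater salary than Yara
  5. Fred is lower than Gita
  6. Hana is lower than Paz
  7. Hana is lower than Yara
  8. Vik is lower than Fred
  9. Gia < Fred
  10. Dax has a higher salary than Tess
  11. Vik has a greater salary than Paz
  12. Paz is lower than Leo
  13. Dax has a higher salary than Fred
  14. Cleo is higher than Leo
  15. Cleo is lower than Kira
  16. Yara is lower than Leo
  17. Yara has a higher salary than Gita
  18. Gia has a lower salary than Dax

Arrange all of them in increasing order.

Nothing is placed below Hana, so it is least; from there Hana < Paz; Paz < Vik; Vik < Gia; Gia < Fred; Fred < Gita; Gita < Yara; Yara < Leo; Leo < Cleo; Cleo < Kira; Kira < Tess; Tess < Dax, each given directly.

Hana < Paz < Vik < Gia < Fred < Gita < Yara < Leo < Cleo < Kira < Tess < Dax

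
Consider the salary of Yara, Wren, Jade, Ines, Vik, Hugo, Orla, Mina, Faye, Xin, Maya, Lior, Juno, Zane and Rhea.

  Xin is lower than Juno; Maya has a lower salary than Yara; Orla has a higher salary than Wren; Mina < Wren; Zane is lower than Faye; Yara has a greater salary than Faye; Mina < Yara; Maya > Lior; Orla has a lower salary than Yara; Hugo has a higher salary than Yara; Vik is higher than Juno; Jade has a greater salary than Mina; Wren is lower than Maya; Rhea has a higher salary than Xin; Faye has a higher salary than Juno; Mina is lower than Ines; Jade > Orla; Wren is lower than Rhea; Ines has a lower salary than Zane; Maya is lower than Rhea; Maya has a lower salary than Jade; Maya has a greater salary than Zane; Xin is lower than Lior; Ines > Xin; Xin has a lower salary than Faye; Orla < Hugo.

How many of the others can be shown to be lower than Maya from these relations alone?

6

The elements the relations force below Maya are Xin, Mina, Wren, Ines, Lior, Zane — no chain reaches any other.
That is 6.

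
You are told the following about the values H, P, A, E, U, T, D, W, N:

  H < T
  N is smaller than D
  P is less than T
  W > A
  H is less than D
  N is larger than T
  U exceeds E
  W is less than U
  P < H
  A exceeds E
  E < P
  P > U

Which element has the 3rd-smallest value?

Chaining the given pairs: E < A < W < U < P < H < T < N < D.
Counting 3 from the smallest end gives W.

W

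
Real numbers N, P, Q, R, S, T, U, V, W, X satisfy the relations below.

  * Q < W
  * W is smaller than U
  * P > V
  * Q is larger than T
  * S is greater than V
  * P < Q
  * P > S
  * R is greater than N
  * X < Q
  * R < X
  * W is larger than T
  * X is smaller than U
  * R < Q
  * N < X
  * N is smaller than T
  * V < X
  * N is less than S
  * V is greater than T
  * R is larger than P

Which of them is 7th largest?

Chaining the given pairs: N < T < V < S < P < R < X < Q < W < U.
The 7th largest is S.

S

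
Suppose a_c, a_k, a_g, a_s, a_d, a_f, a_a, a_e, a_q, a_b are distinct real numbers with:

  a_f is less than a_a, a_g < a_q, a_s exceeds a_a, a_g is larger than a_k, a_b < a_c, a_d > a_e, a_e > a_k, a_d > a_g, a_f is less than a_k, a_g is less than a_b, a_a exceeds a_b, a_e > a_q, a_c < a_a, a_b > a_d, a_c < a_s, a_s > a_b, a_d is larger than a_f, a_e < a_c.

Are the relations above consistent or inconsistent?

Every relation is compatible with a_f < a_k < a_g < a_q < a_e < a_d < a_b < a_c < a_a < a_s; the set is consistent.

consistent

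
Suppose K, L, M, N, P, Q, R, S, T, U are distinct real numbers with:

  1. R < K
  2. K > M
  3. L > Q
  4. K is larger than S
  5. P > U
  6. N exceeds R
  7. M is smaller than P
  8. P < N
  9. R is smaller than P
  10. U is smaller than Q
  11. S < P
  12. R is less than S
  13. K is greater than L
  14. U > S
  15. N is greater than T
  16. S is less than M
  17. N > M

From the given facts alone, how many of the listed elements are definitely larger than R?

8

From R the given relations immediately reach S, P, N, K.
From those, U, M — 6 in total.
From those, Q — 7 in total.
From those, L — 8 in total.
Nothing else is reachable above R; 8 in all.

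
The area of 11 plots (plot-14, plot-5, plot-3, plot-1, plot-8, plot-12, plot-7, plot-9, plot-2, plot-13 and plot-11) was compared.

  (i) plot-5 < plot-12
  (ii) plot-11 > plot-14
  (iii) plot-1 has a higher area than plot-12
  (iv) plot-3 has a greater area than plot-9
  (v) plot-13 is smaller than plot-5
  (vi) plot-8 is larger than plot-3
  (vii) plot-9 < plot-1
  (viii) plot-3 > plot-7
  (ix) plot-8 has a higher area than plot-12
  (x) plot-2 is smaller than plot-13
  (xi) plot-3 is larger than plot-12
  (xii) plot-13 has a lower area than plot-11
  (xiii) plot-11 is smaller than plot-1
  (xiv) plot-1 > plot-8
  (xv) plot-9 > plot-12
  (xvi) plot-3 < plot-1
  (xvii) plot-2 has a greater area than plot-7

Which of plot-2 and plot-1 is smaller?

plot-2

plot-2 < plot-13 < plot-5 < plot-12 < plot-9 < plot-3 < plot-8 < plot-1, by transitivity through plot-13, plot-5, plot-12, plot-9, plot-3, plot-8.
So plot-2 < plot-1; plot-2 is the smaller of the two.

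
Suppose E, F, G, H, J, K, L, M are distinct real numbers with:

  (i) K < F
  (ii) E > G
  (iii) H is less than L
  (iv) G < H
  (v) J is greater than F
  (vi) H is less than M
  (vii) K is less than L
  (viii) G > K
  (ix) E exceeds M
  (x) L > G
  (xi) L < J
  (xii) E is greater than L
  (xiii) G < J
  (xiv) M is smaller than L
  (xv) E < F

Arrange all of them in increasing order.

K < G < H < M < L < E < F < J

Nothing is placed below K, so it is least; from there K < G; G < H; H < M; M < L; L < E; E < F; F < J, each given directly.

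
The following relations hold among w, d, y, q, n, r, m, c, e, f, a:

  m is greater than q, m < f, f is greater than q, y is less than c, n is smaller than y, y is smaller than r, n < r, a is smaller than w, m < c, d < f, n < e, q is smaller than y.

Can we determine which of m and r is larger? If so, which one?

undetermined

Following every chain through m: above m we get c, f; below m we get q.
r is not reached, and no chain runs the other way from r to m.
So the given relations leave the order of m and r undetermined.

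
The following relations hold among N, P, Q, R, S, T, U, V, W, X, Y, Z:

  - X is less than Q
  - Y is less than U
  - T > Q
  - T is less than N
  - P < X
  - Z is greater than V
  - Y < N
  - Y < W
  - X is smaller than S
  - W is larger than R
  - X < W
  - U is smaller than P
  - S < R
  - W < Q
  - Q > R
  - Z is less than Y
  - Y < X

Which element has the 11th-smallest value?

The consecutive relations fix a unique order: V < Z < Y < U < P < X < S < R < W < Q < T < N.
Counting 11 from the smallest end gives T.

T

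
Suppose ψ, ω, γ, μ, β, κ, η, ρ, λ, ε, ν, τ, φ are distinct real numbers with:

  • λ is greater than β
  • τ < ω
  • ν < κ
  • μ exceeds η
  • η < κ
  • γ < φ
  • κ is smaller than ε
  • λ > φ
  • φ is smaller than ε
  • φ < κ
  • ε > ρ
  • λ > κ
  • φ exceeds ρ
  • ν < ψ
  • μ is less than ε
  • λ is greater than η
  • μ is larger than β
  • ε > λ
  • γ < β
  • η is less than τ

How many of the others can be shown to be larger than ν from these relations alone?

Directly above ν: κ, ψ.
One step further: λ, ε (4 so far).
Nothing else is reachable above ν; 4 in all.

4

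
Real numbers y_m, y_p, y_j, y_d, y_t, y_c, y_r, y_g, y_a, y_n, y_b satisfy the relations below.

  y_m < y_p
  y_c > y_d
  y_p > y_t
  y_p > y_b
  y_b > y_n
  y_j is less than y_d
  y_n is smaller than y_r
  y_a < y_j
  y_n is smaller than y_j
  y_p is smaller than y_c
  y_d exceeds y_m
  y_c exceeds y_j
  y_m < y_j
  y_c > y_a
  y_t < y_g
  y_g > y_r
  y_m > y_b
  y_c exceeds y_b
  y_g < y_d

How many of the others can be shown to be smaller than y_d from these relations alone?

The elements the relations force below y_d are y_n, y_t, y_r, y_b, y_m, y_g, y_a, y_j — no chain reaches any other.
That is 8.

8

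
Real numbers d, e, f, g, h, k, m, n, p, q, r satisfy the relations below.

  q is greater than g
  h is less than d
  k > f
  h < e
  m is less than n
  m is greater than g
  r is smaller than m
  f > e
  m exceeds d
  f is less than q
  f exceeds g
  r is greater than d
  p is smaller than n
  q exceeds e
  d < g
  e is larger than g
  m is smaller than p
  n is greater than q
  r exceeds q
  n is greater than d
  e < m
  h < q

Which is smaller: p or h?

Link the given pairs in sequence: h < d; d < g; g < e; e < f; f < q; q < r; r < m; m < p.
Together: h < d < g < e < f < q < r < m < p.
So h < p; h is the smaller of the two.

h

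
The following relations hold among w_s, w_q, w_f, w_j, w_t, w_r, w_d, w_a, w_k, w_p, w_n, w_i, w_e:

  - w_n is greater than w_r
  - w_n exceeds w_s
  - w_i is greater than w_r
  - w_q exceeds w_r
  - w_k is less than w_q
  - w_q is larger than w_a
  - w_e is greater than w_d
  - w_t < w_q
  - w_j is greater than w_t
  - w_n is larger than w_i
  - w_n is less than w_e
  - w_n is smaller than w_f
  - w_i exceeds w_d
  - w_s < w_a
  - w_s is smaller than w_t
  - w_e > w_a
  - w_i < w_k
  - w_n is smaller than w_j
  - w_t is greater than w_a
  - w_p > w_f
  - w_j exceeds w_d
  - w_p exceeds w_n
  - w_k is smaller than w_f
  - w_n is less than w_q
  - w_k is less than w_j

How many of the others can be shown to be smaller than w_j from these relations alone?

From w_j the given relations immediately reach w_d, w_t, w_n, w_k.
From those, w_s, w_r, w_i, w_a — 8 in total.
Nothing else is reachable below w_j; 8 in all.

8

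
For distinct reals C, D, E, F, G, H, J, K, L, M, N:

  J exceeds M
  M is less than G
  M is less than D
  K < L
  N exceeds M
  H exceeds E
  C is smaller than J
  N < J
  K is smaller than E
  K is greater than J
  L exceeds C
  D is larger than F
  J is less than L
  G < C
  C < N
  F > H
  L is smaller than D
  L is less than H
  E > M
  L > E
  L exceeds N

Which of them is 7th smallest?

E

Piecing the relations together gives one ordering: M < G < C < N < J < K < E < L < H < F < D.
The 7th smallest is E.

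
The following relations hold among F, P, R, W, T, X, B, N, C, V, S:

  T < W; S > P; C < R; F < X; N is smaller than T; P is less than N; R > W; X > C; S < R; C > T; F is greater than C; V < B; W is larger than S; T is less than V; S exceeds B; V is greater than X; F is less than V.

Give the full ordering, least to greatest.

P < N < T < C < F < X < V < B < S < W < R

The consecutive links are each given: P < N; N < T; T < C; C < F; F < X; X < V; V < B; B < S; S < W; W < R.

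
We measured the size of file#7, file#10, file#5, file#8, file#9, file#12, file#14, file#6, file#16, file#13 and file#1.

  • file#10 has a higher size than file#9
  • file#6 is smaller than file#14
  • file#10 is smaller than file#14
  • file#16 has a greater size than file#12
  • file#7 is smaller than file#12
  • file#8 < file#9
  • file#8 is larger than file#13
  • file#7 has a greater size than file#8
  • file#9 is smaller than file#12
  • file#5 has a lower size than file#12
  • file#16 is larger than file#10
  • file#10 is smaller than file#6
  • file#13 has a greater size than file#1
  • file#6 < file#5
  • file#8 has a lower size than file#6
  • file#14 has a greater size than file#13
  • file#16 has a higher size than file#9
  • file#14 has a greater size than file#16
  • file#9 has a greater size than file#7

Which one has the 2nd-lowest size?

file#13

Chaining the given pairs: file#1 < file#13 < file#8 < file#7 < file#9 < file#10 < file#6 < file#5 < file#12 < file#16 < file#14.
Counting 2 from the smallest end gives file#13.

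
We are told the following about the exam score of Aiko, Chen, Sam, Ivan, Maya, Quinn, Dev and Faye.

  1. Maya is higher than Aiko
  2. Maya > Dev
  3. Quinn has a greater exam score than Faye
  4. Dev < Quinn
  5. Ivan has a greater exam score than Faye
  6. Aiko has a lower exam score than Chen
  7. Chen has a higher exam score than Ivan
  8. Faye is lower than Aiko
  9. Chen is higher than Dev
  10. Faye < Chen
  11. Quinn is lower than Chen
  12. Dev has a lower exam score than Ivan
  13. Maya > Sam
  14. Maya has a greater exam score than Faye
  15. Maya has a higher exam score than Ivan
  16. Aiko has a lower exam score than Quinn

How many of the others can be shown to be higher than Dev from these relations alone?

The elements the relations force above Dev are Ivan, Maya, Quinn, Chen — no chain reaches any other.
That is 4.

4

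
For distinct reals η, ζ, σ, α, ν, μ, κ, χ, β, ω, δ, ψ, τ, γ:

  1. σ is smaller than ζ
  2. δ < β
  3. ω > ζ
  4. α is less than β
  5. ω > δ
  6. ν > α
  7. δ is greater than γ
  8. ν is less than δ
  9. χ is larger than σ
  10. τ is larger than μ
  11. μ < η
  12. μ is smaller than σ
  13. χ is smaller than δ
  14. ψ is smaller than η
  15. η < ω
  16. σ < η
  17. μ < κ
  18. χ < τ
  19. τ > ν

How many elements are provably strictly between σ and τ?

The relations place σ below τ. An element lies strictly between them when it is forced above σ and also forced below τ.
Above σ: {η, χ, ζ, δ, β, ω}. Below τ: {α, ν, μ, χ}.
Intersection: {χ} — 1.

1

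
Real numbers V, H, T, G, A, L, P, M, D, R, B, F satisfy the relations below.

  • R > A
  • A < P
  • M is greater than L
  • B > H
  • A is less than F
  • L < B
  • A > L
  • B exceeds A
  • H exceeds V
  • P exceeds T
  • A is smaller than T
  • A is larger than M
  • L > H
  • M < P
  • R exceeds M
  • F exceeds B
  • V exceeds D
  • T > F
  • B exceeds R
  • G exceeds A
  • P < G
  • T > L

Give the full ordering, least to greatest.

Nothing is placed below D, so it is least; from there D < V; V < H; H < L; L < M; M < A; A < R; R < B; B < F; F < T; T < P; P < G, each given directly.

D < V < H < L < M < A < R < B < F < T < P < G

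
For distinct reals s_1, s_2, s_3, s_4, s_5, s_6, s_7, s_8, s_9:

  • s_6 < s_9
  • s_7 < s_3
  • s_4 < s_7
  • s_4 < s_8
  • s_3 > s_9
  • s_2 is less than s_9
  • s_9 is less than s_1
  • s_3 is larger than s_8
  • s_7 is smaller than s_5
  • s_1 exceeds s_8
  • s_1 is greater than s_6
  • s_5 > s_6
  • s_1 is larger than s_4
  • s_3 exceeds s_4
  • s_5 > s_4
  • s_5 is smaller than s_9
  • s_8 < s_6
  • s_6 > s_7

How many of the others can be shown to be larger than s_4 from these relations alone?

7

Directly above s_4: s_8, s_7, s_5, s_3, s_1.
One step further: s_6, s_9 (7 so far).
Nothing else is reachable above s_4; 7 in all.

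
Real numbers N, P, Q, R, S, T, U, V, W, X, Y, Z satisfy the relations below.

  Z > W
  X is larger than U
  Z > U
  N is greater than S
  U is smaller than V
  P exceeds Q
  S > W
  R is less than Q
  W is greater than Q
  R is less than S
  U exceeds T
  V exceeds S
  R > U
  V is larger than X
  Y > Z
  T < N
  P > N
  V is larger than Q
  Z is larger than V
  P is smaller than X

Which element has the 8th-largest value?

W

Piecing the relations together gives one ordering: T < U < R < Q < W < S < N < P < X < V < Z < Y.
The 8th largest is W.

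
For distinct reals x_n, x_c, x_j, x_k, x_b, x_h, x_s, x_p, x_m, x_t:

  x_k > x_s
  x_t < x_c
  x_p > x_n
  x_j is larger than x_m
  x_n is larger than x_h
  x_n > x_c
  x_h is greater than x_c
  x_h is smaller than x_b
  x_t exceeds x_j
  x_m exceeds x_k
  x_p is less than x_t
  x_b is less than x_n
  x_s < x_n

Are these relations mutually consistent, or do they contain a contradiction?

Chaining the given relations yields x_t < x_c < x_h < x_b < x_n < x_p, so x_t < x_p. But one relation states x_p < x_t. These cannot both hold.

inconsistent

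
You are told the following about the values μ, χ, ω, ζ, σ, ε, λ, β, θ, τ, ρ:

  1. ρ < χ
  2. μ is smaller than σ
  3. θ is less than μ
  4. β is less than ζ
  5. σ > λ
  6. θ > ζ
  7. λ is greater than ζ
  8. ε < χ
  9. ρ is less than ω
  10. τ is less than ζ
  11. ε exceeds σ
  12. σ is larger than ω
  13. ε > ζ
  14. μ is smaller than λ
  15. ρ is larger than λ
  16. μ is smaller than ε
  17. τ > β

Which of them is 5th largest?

Piecing the relations together gives one ordering: β < τ < ζ < θ < μ < λ < ρ < ω < σ < ε < χ.
Counting 5 from the largest end gives ρ.

ρ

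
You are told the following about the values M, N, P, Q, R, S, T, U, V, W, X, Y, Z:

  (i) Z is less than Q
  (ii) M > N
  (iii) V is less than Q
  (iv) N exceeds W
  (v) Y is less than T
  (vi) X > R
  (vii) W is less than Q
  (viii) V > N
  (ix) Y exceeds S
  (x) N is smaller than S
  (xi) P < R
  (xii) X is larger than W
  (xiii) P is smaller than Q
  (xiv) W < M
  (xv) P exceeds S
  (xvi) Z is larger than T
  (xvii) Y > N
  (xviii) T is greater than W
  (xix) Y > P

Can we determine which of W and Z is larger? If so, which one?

W < N and N < S give W < S.
With S < Y: W < N < S < Y.
With Y < T: W < N < S < Y < T.
Then T < Z extends the chain to Z.
So Z is larger.

Z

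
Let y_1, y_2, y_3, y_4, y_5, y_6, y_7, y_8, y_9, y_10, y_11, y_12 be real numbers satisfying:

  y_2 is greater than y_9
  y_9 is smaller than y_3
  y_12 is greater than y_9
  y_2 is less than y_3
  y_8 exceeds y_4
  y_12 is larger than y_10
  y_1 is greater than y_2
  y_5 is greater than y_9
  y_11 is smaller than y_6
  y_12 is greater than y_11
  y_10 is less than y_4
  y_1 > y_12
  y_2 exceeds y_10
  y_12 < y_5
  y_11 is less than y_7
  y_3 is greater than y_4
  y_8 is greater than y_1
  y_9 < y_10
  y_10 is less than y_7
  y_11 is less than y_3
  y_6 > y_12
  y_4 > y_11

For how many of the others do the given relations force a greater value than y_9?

10

From y_9 the given relations immediately reach y_10, y_2, y_12, y_5, y_3.
From those, y_4, y_1, y_6, y_7 — 9 in total.
From those, y_8 — 10 in total.
No other element is forced above y_9 by the given relations, so the count is 10.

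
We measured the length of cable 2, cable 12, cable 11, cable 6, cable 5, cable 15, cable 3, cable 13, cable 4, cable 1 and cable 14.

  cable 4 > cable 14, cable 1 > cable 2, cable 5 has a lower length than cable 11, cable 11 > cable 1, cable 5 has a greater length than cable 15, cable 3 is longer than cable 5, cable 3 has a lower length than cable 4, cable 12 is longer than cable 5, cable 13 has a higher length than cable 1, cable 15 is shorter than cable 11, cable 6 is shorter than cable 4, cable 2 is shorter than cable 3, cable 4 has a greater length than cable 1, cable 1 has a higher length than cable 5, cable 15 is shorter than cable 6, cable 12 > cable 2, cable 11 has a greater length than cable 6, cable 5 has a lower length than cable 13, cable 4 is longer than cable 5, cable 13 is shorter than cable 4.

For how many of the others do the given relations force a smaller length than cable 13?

4

Directly below cable 13: cable 5, cable 1.
One step further: cable 2, cable 15 (4 so far).
Nothing else is reachable below cable 13; 4 in all.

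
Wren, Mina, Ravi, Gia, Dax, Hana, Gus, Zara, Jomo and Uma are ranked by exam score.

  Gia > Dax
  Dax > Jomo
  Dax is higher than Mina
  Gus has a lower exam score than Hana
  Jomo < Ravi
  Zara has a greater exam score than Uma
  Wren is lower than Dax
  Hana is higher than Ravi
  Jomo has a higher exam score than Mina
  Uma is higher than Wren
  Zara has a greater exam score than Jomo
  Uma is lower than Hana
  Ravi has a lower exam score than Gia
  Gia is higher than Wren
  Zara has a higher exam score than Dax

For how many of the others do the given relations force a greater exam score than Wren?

5

The elements the relations force above Wren are Uma, Dax, Gia, Hana, Zara — no chain reaches any other.
That is 5.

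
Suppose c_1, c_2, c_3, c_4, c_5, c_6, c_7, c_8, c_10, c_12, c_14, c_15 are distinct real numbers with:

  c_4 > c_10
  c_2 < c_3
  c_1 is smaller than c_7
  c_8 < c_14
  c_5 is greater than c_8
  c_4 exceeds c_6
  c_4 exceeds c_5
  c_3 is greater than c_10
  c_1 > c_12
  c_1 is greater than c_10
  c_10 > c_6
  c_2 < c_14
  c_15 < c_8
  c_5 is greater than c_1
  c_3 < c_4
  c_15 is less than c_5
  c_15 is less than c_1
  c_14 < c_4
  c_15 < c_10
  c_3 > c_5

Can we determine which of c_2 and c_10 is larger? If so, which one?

Following every chain through c_10: above c_10 we get c_1, c_5, c_3, c_4, c_7; below c_10 we get c_6, c_15.
c_2 is not reached, and no chain runs the other way from c_2 to c_10.
So the given relations leave the order of c_10 and c_2 undetermined.

undetermined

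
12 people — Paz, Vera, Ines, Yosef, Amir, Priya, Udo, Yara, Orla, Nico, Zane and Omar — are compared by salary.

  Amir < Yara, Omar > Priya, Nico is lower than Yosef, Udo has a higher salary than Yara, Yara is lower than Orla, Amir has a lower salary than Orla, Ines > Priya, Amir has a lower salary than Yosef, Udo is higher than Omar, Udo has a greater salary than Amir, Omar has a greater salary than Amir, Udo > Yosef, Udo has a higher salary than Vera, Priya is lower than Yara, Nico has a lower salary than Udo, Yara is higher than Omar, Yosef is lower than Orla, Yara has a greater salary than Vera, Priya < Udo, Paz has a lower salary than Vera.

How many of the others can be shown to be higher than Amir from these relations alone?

5

The elements the relations force above Amir are Omar, Yosef, Yara, Orla, Udo — no chain reaches any other.
That is 5.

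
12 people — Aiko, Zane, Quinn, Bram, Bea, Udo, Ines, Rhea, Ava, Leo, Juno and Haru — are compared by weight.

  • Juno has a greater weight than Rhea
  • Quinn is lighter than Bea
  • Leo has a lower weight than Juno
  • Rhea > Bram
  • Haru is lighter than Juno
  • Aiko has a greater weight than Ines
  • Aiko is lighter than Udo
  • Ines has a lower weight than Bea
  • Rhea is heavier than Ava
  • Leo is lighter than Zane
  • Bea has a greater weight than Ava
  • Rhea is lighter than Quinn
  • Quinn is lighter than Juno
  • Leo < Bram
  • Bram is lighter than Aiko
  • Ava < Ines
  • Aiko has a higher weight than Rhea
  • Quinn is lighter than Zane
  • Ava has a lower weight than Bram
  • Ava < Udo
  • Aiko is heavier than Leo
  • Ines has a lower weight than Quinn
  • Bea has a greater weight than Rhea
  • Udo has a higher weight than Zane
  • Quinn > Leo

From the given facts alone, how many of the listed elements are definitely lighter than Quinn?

5

The elements the relations force below Quinn are Leo, Ava, Ines, Bram, Rhea — no chain reaches any other.
That is 5.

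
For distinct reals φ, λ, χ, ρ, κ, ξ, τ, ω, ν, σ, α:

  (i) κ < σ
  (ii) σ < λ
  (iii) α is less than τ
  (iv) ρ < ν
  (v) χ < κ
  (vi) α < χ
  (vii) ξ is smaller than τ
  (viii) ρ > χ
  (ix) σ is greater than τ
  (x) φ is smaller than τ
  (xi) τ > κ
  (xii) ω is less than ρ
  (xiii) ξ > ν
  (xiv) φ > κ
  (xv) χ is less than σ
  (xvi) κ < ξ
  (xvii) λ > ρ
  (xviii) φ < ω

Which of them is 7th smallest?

The consecutive relations fix a unique order: α < χ < κ < φ < ω < ρ < ν < ξ < τ < σ < λ.
Counting 7 from the smallest end gives ν.

ν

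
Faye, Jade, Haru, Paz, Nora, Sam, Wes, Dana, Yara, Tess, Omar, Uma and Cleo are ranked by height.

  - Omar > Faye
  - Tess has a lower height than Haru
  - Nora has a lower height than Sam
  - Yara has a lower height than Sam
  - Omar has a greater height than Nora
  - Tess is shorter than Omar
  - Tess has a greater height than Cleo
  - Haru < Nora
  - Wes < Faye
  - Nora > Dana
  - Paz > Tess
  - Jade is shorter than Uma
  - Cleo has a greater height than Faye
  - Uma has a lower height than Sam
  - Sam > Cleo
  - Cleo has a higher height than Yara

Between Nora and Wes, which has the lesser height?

Link the given pairs in sequence: Wes < Faye; Faye < Cleo; Cleo < Tess; Tess < Haru; Haru < Nora.
Chaining these gives Wes < Faye < Cleo < Tess < Haru < Nora.
So Wes < Nora; Wes is the shorter of the two.

Wes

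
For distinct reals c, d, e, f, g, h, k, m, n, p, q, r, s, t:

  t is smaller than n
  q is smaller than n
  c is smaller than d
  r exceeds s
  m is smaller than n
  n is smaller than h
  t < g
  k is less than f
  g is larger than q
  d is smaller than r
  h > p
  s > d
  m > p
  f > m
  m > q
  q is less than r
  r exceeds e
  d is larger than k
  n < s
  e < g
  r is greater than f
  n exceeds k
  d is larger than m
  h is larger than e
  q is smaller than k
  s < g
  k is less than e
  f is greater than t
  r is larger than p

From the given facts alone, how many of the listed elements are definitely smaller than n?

The elements the relations force below n are p, q, k, t, m — no chain reaches any other.
That is 5.

5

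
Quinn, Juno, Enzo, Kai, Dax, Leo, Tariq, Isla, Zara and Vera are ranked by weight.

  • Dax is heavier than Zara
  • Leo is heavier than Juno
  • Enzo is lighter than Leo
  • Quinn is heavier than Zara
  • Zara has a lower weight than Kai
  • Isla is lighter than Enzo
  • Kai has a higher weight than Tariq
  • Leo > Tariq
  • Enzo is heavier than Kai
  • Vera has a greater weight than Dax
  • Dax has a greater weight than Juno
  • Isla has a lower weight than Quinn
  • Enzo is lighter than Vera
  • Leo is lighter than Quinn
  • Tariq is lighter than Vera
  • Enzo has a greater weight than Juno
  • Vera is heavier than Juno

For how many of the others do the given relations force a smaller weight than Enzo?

Directly below Enzo: Isla, Juno, Kai.
One step further: Tariq, Zara (5 so far).
Nothing else is reachable below Enzo; 5 in all.

5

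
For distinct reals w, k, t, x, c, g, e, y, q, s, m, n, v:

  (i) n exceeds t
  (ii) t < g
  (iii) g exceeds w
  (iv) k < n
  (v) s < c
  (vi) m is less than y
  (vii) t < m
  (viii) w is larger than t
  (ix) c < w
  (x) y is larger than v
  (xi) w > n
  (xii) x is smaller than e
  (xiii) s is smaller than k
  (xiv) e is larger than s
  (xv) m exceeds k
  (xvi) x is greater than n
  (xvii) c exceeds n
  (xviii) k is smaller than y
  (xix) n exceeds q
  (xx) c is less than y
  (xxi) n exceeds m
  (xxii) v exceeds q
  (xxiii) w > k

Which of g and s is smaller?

s < k < m < n < c < w < g, by transitivity through k, m, n, c, w.
So s < g; s is the smaller of the two.

s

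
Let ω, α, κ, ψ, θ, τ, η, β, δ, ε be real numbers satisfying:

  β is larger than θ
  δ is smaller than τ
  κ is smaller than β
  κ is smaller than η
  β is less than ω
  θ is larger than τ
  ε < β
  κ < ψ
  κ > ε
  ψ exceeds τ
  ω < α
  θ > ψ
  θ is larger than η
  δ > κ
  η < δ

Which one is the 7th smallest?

θ

Chaining the given pairs: ε < κ < η < δ < τ < ψ < θ < β < ω < α.
The 7th smallest is θ.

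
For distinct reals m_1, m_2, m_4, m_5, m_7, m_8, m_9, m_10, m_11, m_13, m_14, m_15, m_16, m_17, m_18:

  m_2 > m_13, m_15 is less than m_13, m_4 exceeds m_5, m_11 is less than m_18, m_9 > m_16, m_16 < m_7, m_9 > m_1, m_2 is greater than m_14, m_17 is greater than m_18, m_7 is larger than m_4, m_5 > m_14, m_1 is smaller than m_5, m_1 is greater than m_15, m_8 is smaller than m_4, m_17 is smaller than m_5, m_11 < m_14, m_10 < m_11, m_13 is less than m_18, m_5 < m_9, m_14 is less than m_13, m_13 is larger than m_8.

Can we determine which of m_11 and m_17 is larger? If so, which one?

Link the given pairs in sequence: m_11 < m_14; m_14 < m_13; m_13 < m_18; m_18 < m_17.
Chaining these gives m_11 < m_14 < m_13 < m_18 < m_17.
So m_17 is larger.

m_17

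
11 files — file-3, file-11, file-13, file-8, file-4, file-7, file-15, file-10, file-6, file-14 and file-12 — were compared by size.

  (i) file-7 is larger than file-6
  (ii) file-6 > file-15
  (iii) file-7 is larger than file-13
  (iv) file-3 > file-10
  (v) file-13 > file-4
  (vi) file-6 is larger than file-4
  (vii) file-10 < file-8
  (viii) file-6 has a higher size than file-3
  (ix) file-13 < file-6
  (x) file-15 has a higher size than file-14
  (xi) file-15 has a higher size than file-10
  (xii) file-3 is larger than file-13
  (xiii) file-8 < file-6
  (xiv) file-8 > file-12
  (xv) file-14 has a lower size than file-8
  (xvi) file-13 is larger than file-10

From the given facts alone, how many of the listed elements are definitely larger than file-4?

4

The elements the relations force above file-4 are file-13, file-3, file-6, file-7 — no chain reaches any other.
That is 4.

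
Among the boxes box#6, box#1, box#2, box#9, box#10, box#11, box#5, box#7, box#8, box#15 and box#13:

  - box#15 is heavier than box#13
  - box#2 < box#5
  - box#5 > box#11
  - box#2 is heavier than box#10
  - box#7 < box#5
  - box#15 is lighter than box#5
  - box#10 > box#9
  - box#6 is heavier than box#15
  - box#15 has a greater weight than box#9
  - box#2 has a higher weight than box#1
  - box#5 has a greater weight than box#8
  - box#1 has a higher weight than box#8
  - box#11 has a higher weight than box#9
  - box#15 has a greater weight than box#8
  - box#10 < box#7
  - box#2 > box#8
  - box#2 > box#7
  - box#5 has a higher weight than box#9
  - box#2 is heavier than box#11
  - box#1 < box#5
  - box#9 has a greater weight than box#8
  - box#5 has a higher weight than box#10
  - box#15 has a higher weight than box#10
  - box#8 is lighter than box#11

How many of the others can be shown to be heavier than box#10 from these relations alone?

Directly above box#10: box#15, box#7, box#2, box#5.
One step further: box#6 (5 so far).
Nothing else is reachable above box#10; 5 in all.

5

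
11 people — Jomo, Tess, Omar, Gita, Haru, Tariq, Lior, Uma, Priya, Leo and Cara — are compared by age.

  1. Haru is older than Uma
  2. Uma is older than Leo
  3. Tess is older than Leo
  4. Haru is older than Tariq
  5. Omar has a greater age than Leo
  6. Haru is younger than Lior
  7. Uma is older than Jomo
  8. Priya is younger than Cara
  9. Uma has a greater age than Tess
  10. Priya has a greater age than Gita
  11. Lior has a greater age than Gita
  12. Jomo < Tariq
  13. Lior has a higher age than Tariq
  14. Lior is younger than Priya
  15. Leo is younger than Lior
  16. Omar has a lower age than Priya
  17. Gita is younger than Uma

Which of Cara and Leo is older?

Cara

Link the given pairs in sequence: Leo < Uma; Uma < Haru; Haru < Lior; Lior < Priya; Priya < Cara.
Chaining these gives Leo < Uma < Haru < Lior < Priya < Cara.
So Leo < Cara; Cara is the older of the two.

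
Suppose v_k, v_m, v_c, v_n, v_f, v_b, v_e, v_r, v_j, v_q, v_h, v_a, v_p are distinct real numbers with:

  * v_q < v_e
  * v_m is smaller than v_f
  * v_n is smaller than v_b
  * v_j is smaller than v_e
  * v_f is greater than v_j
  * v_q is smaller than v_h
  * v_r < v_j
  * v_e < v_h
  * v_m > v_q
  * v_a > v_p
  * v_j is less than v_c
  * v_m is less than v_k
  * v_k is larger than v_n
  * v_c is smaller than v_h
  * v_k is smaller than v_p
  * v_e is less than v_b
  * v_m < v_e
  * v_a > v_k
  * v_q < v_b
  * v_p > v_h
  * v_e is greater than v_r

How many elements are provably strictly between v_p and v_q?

4

The relations place v_q below v_p. An element lies strictly between them when it is forced above v_q and also forced below v_p.
Above v_q: {v_m, v_e, v_b, v_h, v_k, v_a, v_f}. Below v_p: {v_r, v_j, v_m, v_e, v_n, v_c, v_h, v_k}.
Intersection: {v_m, v_e, v_h, v_k} — 4.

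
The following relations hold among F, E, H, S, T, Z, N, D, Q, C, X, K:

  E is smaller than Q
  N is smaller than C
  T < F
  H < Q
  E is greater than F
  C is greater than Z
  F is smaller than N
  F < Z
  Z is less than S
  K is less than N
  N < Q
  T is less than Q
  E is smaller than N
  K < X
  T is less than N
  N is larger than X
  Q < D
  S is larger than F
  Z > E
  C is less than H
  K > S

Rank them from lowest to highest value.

T < F < E < Z < S < K < X < N < C < H < Q < D

Each adjacent pair is fixed by a given relation: T < F; F < E; E < Z; Z < S; S < K; K < X; X < N; N < C; C < H; H < Q; Q < D. Chaining them end to end gives the full order.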